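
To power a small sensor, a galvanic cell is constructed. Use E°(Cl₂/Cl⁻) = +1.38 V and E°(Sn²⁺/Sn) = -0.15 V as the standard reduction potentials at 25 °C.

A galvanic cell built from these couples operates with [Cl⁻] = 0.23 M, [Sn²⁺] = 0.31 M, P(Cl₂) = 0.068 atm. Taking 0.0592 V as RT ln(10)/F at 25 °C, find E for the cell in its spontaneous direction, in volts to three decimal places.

Cl₂/Cl⁻ is the cathode (higher E°), Sn²⁺/Sn the anode: E°cell = +1.38 − (-0.15) = +1.53 V, n = 2.
Overall: Cl₂(g) + Sn(s) → 2 Cl⁻(aq) + Sn²⁺(aq)
Q = [Cl⁻]^2·[Sn²⁺] / (P(Cl₂)); log Q = -0.618.
E = E° − (0.0592/n) log Q = +1.53 − (0.0592/2)(-0.618) = +1.548 V.

+1.548 V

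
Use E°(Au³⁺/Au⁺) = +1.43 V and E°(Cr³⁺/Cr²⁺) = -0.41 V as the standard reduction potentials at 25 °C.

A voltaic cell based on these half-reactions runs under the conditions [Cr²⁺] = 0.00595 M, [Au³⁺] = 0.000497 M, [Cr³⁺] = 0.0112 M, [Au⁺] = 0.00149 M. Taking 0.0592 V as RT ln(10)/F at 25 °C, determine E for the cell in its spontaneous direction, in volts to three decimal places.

+1.810 V

Au³⁺/Au⁺ is the cathode (higher E°), Cr³⁺/Cr²⁺ the anode: E°cell = +1.43 − (-0.41) = +1.84 V, n = 2.
Overall: Au³⁺(aq) + 2 Cr²⁺(aq) → Au⁺(aq) + 2 Cr³⁺(aq)
Q = [Au⁺]·[Cr³⁺]^2 / ([Au³⁺]·[Cr²⁺]^2); log Q = 1.026.
E = E° − (0.0592/n) log Q = +1.84 − (0.0592/2)(1.026) = +1.810 V.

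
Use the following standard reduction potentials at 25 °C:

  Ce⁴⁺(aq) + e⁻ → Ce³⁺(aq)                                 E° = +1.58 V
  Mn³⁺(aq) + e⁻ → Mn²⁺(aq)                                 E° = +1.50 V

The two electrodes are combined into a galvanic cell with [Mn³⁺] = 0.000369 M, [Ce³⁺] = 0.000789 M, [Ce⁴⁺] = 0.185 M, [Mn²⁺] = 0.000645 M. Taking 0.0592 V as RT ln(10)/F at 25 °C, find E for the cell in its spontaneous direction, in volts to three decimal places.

+0.235 V

Ce⁴⁺/Ce³⁺ is the cathode (higher E°), Mn³⁺/Mn²⁺ the anode: E°cell = +1.58 − (+1.50) = +0.08 V, n = 1.
Overall: Ce⁴⁺(aq) + Mn²⁺(aq) → Ce³⁺(aq) + Mn³⁺(aq)
Q = [Ce³⁺]·[Mn³⁺] / ([Ce⁴⁺]·[Mn²⁺]); log Q = -2.613.
E = E° − (0.0592/n) log Q = +0.08 − (0.0592/1)(-2.613) = +0.235 V.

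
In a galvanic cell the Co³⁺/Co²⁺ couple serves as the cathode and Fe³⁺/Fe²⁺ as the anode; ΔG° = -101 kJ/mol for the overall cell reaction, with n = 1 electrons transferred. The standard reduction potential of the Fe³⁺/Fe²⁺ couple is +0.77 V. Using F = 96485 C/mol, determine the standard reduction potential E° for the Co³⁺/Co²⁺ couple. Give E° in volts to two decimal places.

+1.82 V

E°cell = −ΔG°/(nF) = −(-101×10³)/((1)(96485)) = +1.047 V.
Since Co³⁺/Co²⁺ is the cathode and Fe³⁺/Fe²⁺ the anode, E°cell = E°(Co³⁺/Co²⁺) − E°(Fe³⁺/Fe²⁺).
So E°(Co³⁺/Co²⁺) = E°cell + E°(Fe³⁺/Fe²⁺) = +1.047 + (+0.77) = +1.82 V.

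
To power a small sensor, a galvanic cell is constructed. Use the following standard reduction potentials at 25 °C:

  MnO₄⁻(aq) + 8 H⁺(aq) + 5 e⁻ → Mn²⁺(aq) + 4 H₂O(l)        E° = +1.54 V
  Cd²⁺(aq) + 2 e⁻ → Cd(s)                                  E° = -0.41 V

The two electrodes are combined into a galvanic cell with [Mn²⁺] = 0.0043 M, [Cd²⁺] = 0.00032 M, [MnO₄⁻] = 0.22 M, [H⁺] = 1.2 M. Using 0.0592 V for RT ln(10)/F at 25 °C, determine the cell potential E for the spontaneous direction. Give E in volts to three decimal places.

+2.081 V

MnO₄⁻/Mn²⁺ is the cathode (higher E°), Cd²⁺/Cd the anode: E°cell = +1.54 − (-0.41) = +1.95 V, n = 10.
Overall: 2 MnO₄⁻(aq) + 16 H⁺(aq) + 5 Cd(s) → 2 Mn²⁺(aq) + 8 H₂O(l) + 5 Cd²⁺(aq)
Q = [Mn²⁺]^2·[Cd²⁺]^5 / ([MnO₄⁻]^2·[H⁺]^16); log Q = -22.159.
E = E° − (0.0592/n) log Q = +1.95 − (0.0592/10)(-22.159) = +2.081 V.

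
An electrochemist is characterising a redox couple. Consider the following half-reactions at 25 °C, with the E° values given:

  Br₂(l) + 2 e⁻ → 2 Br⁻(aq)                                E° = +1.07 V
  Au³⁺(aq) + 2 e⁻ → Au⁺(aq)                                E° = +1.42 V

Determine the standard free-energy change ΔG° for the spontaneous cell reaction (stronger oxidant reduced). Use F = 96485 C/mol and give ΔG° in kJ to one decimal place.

Au³⁺/Au⁺ (E° = +1.42 V) is the cathode; Br₂/Br⁻ (E° = +1.07 V) is the anode, so E°cell = +0.35 V.
Balancing electrons gives n = 2 (lcm of 2 and 2).
ΔG° = −nFE° = −(2)(96485)(+0.35) = -67,540 J = -67.5 kJ.

-67.5 kJ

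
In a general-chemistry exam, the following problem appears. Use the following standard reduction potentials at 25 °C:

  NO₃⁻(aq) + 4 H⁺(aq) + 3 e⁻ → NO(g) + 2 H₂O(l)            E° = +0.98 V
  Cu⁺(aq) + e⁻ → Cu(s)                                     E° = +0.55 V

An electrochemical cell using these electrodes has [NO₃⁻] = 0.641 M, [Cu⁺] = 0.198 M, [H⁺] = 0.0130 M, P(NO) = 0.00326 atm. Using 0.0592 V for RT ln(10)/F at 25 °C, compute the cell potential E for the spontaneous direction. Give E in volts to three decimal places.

NO₃⁻/NO is the cathode (higher E°), Cu⁺/Cu the anode: E°cell = +0.98 − (+0.55) = +0.43 V, n = 3.
Overall: NO₃⁻(aq) + 4 H⁺(aq) + 3 Cu(s) → NO(g) + 2 H₂O(l) + 3 Cu⁺(aq)
Q = P(NO)·[Cu⁺]^3 / ([NO₃⁻]·[H⁺]^4); log Q = 3.141.
E = E° − (0.0592/n) log Q = +0.43 − (0.0592/3)(3.141) = +0.368 V.

+0.368 V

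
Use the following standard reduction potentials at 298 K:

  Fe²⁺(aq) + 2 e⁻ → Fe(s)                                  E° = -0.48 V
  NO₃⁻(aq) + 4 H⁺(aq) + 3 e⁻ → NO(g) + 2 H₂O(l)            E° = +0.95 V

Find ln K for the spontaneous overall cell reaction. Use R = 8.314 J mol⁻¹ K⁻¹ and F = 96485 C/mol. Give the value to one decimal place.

Cathode: NO₃⁻/NO; anode: Fe²⁺/Fe. E°cell = (+0.95) − (-0.48) = +1.43 V, with n = 6.
ΔG° = −nFE° = −RT ln K, so ln K = nFE°/(RT) = (6)(96485)(+1.43) / ((8.314)(298)) = 334.134.

334.1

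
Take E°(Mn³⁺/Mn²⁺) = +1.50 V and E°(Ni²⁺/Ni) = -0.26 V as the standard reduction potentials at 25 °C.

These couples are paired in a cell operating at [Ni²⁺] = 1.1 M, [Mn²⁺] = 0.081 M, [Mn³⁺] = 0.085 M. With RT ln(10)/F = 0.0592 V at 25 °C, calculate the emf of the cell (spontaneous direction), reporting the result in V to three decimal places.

+1.760 V

Mn³⁺/Mn²⁺ is the cathode (higher E°), Ni²⁺/Ni the anode: E°cell = +1.50 − (-0.26) = +1.76 V, n = 2.
Overall: 2 Mn³⁺(aq) + Ni(s) → 2 Mn²⁺(aq) + Ni²⁺(aq)
Q = [Mn²⁺]^2·[Ni²⁺] / ([Mn³⁺]^2); log Q = -0.000.
E = E° − (0.0592/n) log Q = +1.76 − (0.0592/2)(-0.000) = +1.760 V.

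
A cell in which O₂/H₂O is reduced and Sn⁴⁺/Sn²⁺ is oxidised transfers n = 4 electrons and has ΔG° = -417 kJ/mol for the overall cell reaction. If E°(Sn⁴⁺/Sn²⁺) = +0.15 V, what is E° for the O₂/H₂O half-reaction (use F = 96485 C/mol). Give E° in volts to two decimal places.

+1.23 V

E°cell = −ΔG°/(nF) = −(-417×10³)/((4)(96485)) = +1.080 V.
Since O₂/H₂O is the cathode and Sn⁴⁺/Sn²⁺ the anode, E°cell = E°(O₂/H₂O) − E°(Sn⁴⁺/Sn²⁺).
So E°(O₂/H₂O) = E°cell + E°(Sn⁴⁺/Sn²⁺) = +1.080 + (+0.15) = +1.23 V.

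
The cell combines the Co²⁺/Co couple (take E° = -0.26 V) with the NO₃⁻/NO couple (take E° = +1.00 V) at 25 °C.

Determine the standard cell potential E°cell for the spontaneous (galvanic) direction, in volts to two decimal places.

+1.26 V

The NO₃⁻/NO couple has the higher reduction potential, so it is the cathode; Co²⁺/Co is oxidised at the anode.
E°cell = E°(cathode) − E°(anode) = (+1.00) − (-0.26) = +1.26 V.
Since E°cell > 0, the reaction is spontaneous under standard conditions.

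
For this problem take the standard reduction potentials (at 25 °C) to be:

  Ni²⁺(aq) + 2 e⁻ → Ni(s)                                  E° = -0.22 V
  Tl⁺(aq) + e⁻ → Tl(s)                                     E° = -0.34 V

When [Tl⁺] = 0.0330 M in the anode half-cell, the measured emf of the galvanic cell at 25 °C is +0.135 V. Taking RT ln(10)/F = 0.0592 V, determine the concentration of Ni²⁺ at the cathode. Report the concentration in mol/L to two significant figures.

Ni²⁺/Ni is the cathode, Tl⁺/Tl the anode: E°cell = +0.12 V, n = 2.
Overall reaction: Ni²⁺(aq) + 2 Tl(s) → Ni(s) + 2 Tl⁺(aq); Q = [Tl⁺]^2/[Ni²⁺]^1.
From E = E° − (0.0592/n) log Q: log Q = (E° − E)·n/0.0592 = (+0.12 − (+0.135))·2/0.0592 = -0.5068.
So 1·log[Ni²⁺] = 2·log(0.033) − log Q = -2.9630 − (-0.5068) = -2.4562; [Ni²⁺] = 10^(-2.4562) ≈ 0.0035 M.

0.0035 M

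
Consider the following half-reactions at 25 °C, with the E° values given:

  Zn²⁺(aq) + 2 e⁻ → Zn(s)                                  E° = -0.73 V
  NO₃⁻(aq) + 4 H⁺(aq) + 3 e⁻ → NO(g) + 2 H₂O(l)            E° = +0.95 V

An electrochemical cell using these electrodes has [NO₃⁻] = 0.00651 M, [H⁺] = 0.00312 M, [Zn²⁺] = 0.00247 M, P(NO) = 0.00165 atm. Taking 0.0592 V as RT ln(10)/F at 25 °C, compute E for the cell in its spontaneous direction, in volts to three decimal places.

+1.571 V

NO₃⁻/NO is the cathode (higher E°), Zn²⁺/Zn the anode: E°cell = +0.95 − (-0.73) = +1.68 V, n = 6.
Overall: 2 NO₃⁻(aq) + 8 H⁺(aq) + 3 Zn(s) → 2 NO(g) + 4 H₂O(l) + 3 Zn²⁺(aq)
Q = P(NO)^2·[Zn²⁺]^3 / ([NO₃⁻]^2·[H⁺]^8); log Q = 11.033.
E = E° − (0.0592/n) log Q = +1.68 − (0.0592/6)(11.033) = +1.571 V.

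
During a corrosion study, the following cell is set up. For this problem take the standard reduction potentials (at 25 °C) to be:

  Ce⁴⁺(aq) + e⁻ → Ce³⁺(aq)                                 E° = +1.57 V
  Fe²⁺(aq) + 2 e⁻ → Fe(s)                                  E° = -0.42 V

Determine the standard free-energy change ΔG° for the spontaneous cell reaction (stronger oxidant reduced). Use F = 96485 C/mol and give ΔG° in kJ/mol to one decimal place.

Ce⁴⁺/Ce³⁺ (E° = +1.57 V) is the cathode; Fe²⁺/Fe (E° = -0.42 V) is the anode, so E°cell = +1.99 V.
Balancing electrons gives n = 2 (lcm of 1 and 2).
ΔG° = −nFE° = −(2)(96485)(+1.99) = -384,010 J = -384.0 kJ/mol.

-384.0 kJ/mol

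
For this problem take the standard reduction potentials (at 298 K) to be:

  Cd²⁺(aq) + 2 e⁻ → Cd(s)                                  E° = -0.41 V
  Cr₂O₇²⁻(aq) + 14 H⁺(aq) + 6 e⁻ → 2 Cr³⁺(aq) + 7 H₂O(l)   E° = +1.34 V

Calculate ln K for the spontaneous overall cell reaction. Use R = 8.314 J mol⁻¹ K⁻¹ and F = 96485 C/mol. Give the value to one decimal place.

Cathode: Cr₂O₇²⁻/Cr³⁺; anode: Cd²⁺/Cd. E°cell = (+1.34) − (-0.41) = +1.75 V, with n = 6.
ΔG° = −nFE° = −RT ln K, so ln K = nFE°/(RT) = (6)(96485)(+1.75) / ((8.314)(298)) = 408.905.

408.9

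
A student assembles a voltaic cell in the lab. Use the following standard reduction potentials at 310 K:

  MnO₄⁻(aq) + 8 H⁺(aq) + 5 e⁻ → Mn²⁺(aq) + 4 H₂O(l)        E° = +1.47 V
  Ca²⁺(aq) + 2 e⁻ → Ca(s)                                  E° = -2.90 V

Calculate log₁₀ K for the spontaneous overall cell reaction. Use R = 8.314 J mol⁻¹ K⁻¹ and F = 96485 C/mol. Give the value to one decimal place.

Cathode: MnO₄⁻/Mn²⁺; anode: Ca²⁺/Ca. E°cell = (+1.47) − (-2.90) = +4.37 V, with n = 10.
ΔG° = −nFE° = −RT ln K, so ln K = nFE°/(RT) = (10)(96485)(+4.37) / ((8.314)(310)) = 1635.948.
log₁₀ K = 1635.948 / ln 10 = 710.5.

710.5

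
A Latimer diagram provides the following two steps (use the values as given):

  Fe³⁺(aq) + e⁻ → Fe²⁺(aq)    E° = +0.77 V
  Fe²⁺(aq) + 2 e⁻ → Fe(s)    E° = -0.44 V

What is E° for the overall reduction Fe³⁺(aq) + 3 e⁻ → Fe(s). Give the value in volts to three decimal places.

Since ΔG° = −nFE° is additive over sequential reductions, n₃E°₃ = n₁E°₁ + n₂E°₂.
E°₃ = (1×+0.77 + 2×-0.44) / 3 = (-0.110) / 3 = -0.037 V.
Simply averaging or adding the two E° values would be wrong; the electron-weighted sum is required.

-0.037 V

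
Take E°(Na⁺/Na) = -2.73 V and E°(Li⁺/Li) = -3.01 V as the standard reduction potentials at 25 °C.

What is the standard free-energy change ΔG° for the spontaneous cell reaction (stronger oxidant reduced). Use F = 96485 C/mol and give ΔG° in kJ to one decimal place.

-27.0 kJ

Na⁺/Na (E° = -2.73 V) is the cathode; Li⁺/Li (E° = -3.01 V) is the anode, so E°cell = +0.28 V.
Balancing electrons gives n = 1 (lcm of 1 and 1).
ΔG° = −nFE° = −(1)(96485)(+0.28) = -27,016 J = -27.0 kJ.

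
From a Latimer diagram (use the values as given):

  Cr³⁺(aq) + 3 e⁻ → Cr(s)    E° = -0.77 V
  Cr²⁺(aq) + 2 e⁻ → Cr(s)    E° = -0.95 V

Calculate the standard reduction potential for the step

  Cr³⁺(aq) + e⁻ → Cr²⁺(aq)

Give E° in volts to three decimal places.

Sequential free energies add, so n₃E°₃ = n₁E°₁ + n₂E°₂.
With n₃ = 3, and the known step contributing 2×(-0.95) V, the unknown satisfies 1·E° = 3×(-0.77) − 2×(-0.95) = -0.410.
E° = -0.410 / 1 = -0.410 V.

-0.410 V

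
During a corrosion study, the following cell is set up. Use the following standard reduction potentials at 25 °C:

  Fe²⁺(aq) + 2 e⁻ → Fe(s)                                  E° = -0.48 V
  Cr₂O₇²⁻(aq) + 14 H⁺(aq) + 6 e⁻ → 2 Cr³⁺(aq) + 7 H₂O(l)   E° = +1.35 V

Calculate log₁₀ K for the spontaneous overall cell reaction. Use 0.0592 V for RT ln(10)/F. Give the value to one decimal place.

Cathode: Cr₂O₇²⁻/Cr³⁺; anode: Fe²⁺/Fe. E°cell = +1.83 V, n = 6.
log K = nE°cell / 0.0592 = (6)(+1.83) / 0.0592 = 185.5.

185.5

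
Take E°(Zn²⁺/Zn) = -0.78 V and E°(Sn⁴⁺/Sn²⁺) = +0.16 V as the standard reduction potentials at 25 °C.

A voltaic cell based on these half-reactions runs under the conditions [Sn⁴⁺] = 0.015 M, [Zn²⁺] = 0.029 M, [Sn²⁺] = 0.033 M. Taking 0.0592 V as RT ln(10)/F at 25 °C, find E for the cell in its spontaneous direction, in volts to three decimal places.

Sn⁴⁺/Sn²⁺ is the cathode (higher E°), Zn²⁺/Zn the anode: E°cell = +0.16 − (-0.78) = +0.94 V, n = 2.
Overall: Sn⁴⁺(aq) + Zn(s) → Sn²⁺(aq) + Zn²⁺(aq)
Q = [Sn²⁺]·[Zn²⁺] / ([Sn⁴⁺]); log Q = -1.195.
E = E° − (0.0592/n) log Q = +0.94 − (0.0592/2)(-1.195) = +0.975 V.

+0.975 V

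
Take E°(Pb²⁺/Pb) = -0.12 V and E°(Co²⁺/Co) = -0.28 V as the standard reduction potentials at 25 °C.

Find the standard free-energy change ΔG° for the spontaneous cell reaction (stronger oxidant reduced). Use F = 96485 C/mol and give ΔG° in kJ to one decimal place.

-30.9 kJ

Pb²⁺/Pb (E° = -0.12 V) is the cathode; Co²⁺/Co (E° = -0.28 V) is the anode, so E°cell = +0.16 V.
Balancing electrons gives n = 2 (lcm of 2 and 2).
ΔG° = −nFE° = −(2)(96485)(+0.16) = -30,875 J = -30.9 kJ.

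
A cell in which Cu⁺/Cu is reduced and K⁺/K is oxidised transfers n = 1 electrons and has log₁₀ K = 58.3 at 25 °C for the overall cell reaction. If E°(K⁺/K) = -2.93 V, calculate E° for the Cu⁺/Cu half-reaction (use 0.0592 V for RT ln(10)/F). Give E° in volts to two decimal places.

E°cell = (0.0592/n)·log K = (0.0592/1)(58.3) = +3.451 V.
Since Cu⁺/Cu is the cathode and K⁺/K the anode, E°cell = E°(Cu⁺/Cu) − E°(K⁺/K).
So E°(Cu⁺/Cu) = E°cell + E°(K⁺/K) = +3.451 + (-2.93) = +0.52 V.

+0.52 V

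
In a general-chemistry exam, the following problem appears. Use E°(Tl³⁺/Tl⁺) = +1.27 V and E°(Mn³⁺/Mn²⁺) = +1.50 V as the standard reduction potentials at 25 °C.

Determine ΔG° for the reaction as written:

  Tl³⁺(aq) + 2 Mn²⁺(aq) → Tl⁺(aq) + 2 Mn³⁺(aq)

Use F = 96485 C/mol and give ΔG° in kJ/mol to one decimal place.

As written, Tl³⁺/Tl⁺ is reduced (cathode) and Mn³⁺/Mn²⁺ is oxidised (anode), so E°cell = (+1.27) − (+1.50) = -0.23 V.
Balancing electrons gives n = 2.
ΔG° = −nFE° = −(2)(96485)(-0.23) = 44,383 J = +44.4 kJ/mol.

+44.4 kJ/mol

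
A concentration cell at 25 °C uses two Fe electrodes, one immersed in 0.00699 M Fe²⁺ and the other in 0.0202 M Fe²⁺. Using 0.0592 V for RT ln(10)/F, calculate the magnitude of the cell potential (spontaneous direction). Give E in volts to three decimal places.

+0.014 V

For a concentration cell E°cell = 0. The 0.0202 M side is the cathode (reduction is favoured where [Fe²⁺] is higher).
With n = 2, E = −(0.0592/2) log([Fe²⁺]ₐₙ/[Fe²⁺]꜀ₐₜ) = −(0.0592/2) log(0.00699/0.0202) = −(0.0592/2)(-0.461) = +0.014 V.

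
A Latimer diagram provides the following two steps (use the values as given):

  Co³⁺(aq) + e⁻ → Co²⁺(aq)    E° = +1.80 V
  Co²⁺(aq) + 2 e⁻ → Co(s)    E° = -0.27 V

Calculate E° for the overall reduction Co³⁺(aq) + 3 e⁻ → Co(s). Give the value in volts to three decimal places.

+0.420 V

Since ΔG° = −nFE° is additive over sequential reductions, n₃E°₃ = n₁E°₁ + n₂E°₂.
E°₃ = (1×+1.80 + 2×-0.27) / 3 = (+1.260) / 3 = +0.420 V.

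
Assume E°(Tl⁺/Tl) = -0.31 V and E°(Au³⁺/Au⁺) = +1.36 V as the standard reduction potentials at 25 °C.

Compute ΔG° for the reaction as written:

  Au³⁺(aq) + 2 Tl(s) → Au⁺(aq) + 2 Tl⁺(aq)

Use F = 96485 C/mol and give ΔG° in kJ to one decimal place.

-322.3 kJ

As written, Au³⁺/Au⁺ is reduced (cathode) and Tl⁺/Tl is oxidised (anode), so E°cell = (+1.36) − (-0.31) = +1.67 V.
Balancing electrons gives n = 2.
ΔG° = −nFE° = −(2)(96485)(+1.67) = -322,260 J = -322.3 kJ.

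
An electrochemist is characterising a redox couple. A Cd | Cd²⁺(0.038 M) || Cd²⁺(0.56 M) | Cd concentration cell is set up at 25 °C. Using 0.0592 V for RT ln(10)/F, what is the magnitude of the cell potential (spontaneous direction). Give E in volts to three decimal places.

+0.035 V

For a concentration cell E°cell = 0. The 0.56 M side is the cathode (reduction is favoured where [Cd²⁺] is higher).
With n = 2, E = −(0.0592/2) log([Cd²⁺]ₐₙ/[Cd²⁺]꜀ₐₜ) = −(0.0592/2) log(0.038/0.56) = −(0.0592/2)(-1.168) = +0.035 V.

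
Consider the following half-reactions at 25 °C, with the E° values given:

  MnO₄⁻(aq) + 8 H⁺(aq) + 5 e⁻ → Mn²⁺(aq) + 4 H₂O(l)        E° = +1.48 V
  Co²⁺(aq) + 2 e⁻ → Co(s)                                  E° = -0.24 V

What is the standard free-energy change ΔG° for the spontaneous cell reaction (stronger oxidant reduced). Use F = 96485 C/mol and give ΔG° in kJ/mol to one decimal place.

MnO₄⁻/Mn²⁺ (E° = +1.48 V) is the cathode; Co²⁺/Co (E° = -0.24 V) is the anode, so E°cell = +1.72 V.
Balancing electrons gives n = 10 (lcm of 5 and 2).
ΔG° = −nFE° = −(10)(96485)(+1.72) = -1,659,542 J = -1659.5 kJ/mol.

-1659.5 kJ/mol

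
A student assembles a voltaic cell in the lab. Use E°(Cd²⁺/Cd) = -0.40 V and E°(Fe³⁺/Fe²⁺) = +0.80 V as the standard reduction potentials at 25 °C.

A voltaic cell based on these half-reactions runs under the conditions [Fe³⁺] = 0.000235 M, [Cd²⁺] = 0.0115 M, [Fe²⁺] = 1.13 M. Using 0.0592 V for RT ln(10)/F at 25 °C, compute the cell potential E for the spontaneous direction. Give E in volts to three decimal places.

+1.039 V

Fe³⁺/Fe²⁺ is the cathode (higher E°), Cd²⁺/Cd the anode: E°cell = +0.80 − (-0.40) = +1.20 V, n = 2.
Overall: 2 Fe³⁺(aq) + Cd(s) → 2 Fe²⁺(aq) + Cd²⁺(aq)
Q = [Fe²⁺]^2·[Cd²⁺] / ([Fe³⁺]^2); log Q = 5.425.
E = E° − (0.0592/n) log Q = +1.20 − (0.0592/2)(5.425) = +1.039 V.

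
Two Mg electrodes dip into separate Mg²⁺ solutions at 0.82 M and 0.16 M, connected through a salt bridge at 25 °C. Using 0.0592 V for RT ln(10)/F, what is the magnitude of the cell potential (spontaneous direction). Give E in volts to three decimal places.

For a concentration cell E°cell = 0. The 0.82 M side is the cathode (reduction is favoured where [Mg²⁺] is higher).
With n = 2, E = −(0.0592/2) log([Mg²⁺]ₐₙ/[Mg²⁺]꜀ₐₜ) = −(0.0592/2) log(0.16/0.82) = −(0.0592/2)(-0.710) = +0.021 V.

+0.021 V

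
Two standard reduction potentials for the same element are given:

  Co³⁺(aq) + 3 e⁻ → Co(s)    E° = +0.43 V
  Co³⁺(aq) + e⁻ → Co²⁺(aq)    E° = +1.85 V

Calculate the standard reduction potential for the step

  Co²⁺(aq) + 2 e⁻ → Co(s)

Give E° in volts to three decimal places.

-0.280 V

Sequential free energies add, so n₃E°₃ = n₁E°₁ + n₂E°₂.
With n₃ = 3, and the known step contributing 1×(+1.85) V, the unknown satisfies 2·E° = 3×(+0.43) − 1×(+1.85) = -0.560.
E° = -0.560 / 2 = -0.280 V.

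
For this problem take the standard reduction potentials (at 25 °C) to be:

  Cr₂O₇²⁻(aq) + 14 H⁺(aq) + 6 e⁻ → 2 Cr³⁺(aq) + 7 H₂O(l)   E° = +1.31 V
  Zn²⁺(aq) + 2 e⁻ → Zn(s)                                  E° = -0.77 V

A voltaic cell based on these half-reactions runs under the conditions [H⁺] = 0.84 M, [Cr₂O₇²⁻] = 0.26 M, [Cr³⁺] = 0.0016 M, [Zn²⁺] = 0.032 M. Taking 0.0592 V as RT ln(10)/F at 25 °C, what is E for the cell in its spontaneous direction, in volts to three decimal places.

+2.163 V

Cr₂O₇²⁻/Cr³⁺ is the cathode (higher E°), Zn²⁺/Zn the anode: E°cell = +1.31 − (-0.77) = +2.08 V, n = 6.
Overall: Cr₂O₇²⁻(aq) + 14 H⁺(aq) + 3 Zn(s) → 2 Cr³⁺(aq) + 7 H₂O(l) + 3 Zn²⁺(aq)
Q = [Cr³⁺]^2·[Zn²⁺]^3 / ([Cr₂O₇²⁻]·[H⁺]^14); log Q = -8.431.
E = E° − (0.0592/n) log Q = +2.08 − (0.0592/6)(-8.431) = +2.163 V.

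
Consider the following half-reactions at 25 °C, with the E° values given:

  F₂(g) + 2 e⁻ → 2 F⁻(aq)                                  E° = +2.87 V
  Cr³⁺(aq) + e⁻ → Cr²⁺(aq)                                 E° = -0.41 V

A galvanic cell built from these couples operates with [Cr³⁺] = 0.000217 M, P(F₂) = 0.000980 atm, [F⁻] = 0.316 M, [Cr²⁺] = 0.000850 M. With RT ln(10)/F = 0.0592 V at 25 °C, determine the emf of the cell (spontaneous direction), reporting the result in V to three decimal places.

+3.256 V

F₂/F⁻ is the cathode (higher E°), Cr³⁺/Cr²⁺ the anode: E°cell = +2.87 − (-0.41) = +3.28 V, n = 2.
Overall: F₂(g) + 2 Cr²⁺(aq) → 2 F⁻(aq) + 2 Cr³⁺(aq)
Q = [F⁻]^2·[Cr³⁺]^2 / (P(F₂)·[Cr²⁺]^2); log Q = 0.822.
E = E° − (0.0592/n) log Q = +3.28 − (0.0592/2)(0.822) = +3.256 V.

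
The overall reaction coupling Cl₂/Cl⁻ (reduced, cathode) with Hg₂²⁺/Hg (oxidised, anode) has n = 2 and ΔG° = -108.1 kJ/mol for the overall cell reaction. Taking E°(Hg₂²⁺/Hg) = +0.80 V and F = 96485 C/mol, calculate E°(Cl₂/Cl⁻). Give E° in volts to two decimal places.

+1.36 V

E°cell = −ΔG°/(nF) = −(-108.1×10³)/((2)(96485)) = +0.560 V.
Since Cl₂/Cl⁻ is the cathode and Hg₂²⁺/Hg the anode, E°cell = E°(Cl₂/Cl⁻) − E°(Hg₂²⁺/Hg).
So E°(Cl₂/Cl⁻) = E°cell + E°(Hg₂²⁺/Hg) = +0.560 + (+0.80) = +1.36 V.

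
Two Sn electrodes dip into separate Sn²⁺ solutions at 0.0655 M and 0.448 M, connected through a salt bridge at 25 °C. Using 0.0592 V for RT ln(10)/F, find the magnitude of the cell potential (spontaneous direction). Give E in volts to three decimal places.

+0.025 V

For a concentration cell E°cell = 0. The 0.448 M side is the cathode (reduction is favoured where [Sn²⁺] is higher).
With n = 2, E = −(0.0592/2) log([Sn²⁺]ₐₙ/[Sn²⁺]꜀ₐₜ) = −(0.0592/2) log(0.0655/0.448) = −(0.0592/2)(-0.835) = +0.025 V.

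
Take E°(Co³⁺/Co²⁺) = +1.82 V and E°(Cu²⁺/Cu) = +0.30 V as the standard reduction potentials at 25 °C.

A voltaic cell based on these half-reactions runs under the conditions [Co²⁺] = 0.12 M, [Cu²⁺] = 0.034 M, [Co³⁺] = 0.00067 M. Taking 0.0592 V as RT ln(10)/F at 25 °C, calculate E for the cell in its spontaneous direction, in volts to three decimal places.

+1.430 V

Co³⁺/Co²⁺ is the cathode (higher E°), Cu²⁺/Cu the anode: E°cell = +1.82 − (+0.30) = +1.52 V, n = 2.
Overall: 2 Co³⁺(aq) + Cu(s) → 2 Co²⁺(aq) + Cu²⁺(aq)
Q = [Co²⁺]^2·[Cu²⁺] / ([Co³⁺]^2); log Q = 3.038.
E = E° − (0.0592/n) log Q = +1.52 − (0.0592/2)(3.038) = +1.430 V.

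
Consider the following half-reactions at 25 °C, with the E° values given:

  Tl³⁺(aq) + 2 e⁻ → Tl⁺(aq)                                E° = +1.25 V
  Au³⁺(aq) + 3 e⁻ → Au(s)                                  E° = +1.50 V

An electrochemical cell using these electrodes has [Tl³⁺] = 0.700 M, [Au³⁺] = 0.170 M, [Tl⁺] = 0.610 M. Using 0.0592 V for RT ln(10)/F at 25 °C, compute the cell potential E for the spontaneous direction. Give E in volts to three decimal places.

+0.233 V

Au³⁺/Au is the cathode (higher E°), Tl³⁺/Tl⁺ the anode: E°cell = +1.50 − (+1.25) = +0.25 V, n = 6.
Overall: 2 Au³⁺(aq) + 3 Tl⁺(aq) → 2 Au(s) + 3 Tl³⁺(aq)
Q = [Tl³⁺]^3 / ([Au³⁺]^2·[Tl⁺]^3); log Q = 1.718.
E = E° − (0.0592/n) log Q = +0.25 − (0.0592/6)(1.718) = +0.233 V.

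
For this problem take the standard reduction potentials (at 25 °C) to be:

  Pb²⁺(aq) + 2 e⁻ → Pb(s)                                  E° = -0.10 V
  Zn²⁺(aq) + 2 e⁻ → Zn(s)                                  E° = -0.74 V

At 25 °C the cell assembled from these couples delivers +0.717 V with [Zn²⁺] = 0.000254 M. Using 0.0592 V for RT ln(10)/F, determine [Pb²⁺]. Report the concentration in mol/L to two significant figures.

0.10 M

Pb²⁺/Pb is the cathode, Zn²⁺/Zn the anode: E°cell = +0.64 V, n = 2.
Overall reaction: Pb²⁺(aq) + Zn(s) → Pb(s) + Zn²⁺(aq); Q = [Zn²⁺]^1/[Pb²⁺]^1.
From E = E° − (0.0592/n) log Q: log Q = (E° − E)·n/0.0592 = (+0.64 − (+0.717))·2/0.0592 = -2.6014.
So 1·log[Pb²⁺] = 1·log(0.000254) − log Q = -3.5952 − (-2.6014) = -0.9938; [Pb²⁺] = 10^(-0.9938) ≈ 0.10 M.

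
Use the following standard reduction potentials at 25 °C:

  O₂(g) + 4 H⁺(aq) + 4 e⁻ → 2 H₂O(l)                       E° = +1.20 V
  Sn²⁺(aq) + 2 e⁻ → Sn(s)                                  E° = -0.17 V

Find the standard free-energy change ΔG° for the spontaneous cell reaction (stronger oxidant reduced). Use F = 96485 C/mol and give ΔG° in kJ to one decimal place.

-528.7 kJ

O₂/H₂O (E° = +1.20 V) is the cathode; Sn²⁺/Sn (E° = -0.17 V) is the anode, so E°cell = +1.37 V.
Balancing electrons gives n = 4 (lcm of 4 and 2).
ΔG° = −nFE° = −(4)(96485)(+1.37) = -528,738 J = -528.7 kJ.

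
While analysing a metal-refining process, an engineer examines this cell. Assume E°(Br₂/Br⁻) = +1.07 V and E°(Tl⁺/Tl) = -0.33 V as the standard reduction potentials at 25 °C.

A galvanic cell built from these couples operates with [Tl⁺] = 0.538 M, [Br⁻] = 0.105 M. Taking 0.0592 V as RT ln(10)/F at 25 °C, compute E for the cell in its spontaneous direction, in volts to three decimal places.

+1.474 V

Br₂/Br⁻ is the cathode (higher E°), Tl⁺/Tl the anode: E°cell = +1.07 − (-0.33) = +1.40 V, n = 2.
Overall: Br₂(l) + 2 Tl(s) → 2 Br⁻(aq) + 2 Tl⁺(aq)
Q = [Br⁻]^2·[Tl⁺]^2; log Q = -2.496.
E = E° − (0.0592/n) log Q = +1.40 − (0.0592/2)(-2.496) = +1.474 V.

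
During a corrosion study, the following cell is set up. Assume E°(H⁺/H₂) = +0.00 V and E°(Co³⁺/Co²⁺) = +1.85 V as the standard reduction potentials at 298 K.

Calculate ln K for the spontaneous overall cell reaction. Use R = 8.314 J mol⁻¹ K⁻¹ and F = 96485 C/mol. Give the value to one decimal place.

Cathode: Co³⁺/Co²⁺; anode: H⁺/H₂. E°cell = (+1.85) − (+0.00) = +1.85 V, with n = 2.
ΔG° = −nFE° = −RT ln K, so ln K = nFE°/(RT) = (2)(96485)(+1.85) / ((8.314)(298)) = 144.090.

144.1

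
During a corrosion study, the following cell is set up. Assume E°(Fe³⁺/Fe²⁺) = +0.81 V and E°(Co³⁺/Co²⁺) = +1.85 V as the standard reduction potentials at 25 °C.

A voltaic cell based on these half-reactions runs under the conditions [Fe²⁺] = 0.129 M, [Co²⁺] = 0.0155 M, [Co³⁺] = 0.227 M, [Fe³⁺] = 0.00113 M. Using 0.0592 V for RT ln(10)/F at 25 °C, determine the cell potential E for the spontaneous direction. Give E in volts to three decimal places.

Co³⁺/Co²⁺ is the cathode (higher E°), Fe³⁺/Fe²⁺ the anode: E°cell = +1.85 − (+0.81) = +1.04 V, n = 1.
Overall: Co³⁺(aq) + Fe²⁺(aq) → Co²⁺(aq) + Fe³⁺(aq)
Q = [Co²⁺]·[Fe³⁺] / ([Co³⁺]·[Fe²⁺]); log Q = -3.223.
E = E° − (0.0592/n) log Q = +1.04 − (0.0592/1)(-3.223) = +1.231 V.

+1.231 V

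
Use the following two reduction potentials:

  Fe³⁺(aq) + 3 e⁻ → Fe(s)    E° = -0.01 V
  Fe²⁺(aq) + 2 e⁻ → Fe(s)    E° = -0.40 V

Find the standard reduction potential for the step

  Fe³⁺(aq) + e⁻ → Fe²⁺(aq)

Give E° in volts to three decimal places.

+0.770 V

Sequential free energies add, so n₃E°₃ = n₁E°₁ + n₂E°₂.
With n₃ = 3, and the known step contributing 2×(-0.40) V, the unknown satisfies 1·E° = 3×(-0.01) − 2×(-0.40) = +0.770.
E° = +0.770 / 1 = +0.770 V.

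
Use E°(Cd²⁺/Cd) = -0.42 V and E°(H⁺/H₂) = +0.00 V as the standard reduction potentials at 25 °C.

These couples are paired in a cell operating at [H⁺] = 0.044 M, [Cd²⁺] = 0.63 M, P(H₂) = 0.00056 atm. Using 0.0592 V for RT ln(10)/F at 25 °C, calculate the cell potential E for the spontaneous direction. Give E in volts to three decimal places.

+0.442 V

H⁺/H₂ is the cathode (higher E°), Cd²⁺/Cd the anode: E°cell = +0.00 − (-0.42) = +0.42 V, n = 2.
Overall: 2 H⁺(aq) + Cd(s) → H₂(g) + Cd²⁺(aq)
Q = P(H₂)·[Cd²⁺] / ([H⁺]^2); log Q = -0.739.
E = E° − (0.0592/n) log Q = +0.42 − (0.0592/2)(-0.739) = +0.442 V.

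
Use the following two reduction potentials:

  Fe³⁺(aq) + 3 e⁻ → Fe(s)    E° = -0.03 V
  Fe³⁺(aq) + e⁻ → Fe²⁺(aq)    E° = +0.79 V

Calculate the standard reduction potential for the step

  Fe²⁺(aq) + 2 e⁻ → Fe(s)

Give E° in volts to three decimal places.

-0.440 V

Sequential free energies add, so n₃E°₃ = n₁E°₁ + n₂E°₂.
With n₃ = 3, and the known step contributing 1×(+0.79) V, the unknown satisfies 2·E° = 3×(-0.03) − 1×(+0.79) = -0.880.
E° = -0.880 / 2 = -0.440 V.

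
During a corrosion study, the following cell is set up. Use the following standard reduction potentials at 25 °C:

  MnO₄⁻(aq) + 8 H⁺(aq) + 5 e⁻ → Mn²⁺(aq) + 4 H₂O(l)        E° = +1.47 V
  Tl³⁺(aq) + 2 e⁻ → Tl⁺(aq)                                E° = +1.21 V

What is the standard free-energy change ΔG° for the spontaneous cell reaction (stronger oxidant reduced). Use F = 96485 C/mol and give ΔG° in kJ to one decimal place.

MnO₄⁻/Mn²⁺ (E° = +1.47 V) is the cathode; Tl³⁺/Tl⁺ (E° = +1.21 V) is the anode, so E°cell = +0.26 V.
Balancing electrons gives n = 10 (lcm of 5 and 2).
ΔG° = −nFE° = −(10)(96485)(+0.26) = -250,861 J = -250.9 kJ.

-250.9 kJ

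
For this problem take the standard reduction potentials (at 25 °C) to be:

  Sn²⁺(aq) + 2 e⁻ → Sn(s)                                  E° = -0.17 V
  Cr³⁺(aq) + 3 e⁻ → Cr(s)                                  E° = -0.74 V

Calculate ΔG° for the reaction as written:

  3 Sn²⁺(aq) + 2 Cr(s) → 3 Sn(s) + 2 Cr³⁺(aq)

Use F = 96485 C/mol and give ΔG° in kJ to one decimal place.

As written, Sn²⁺/Sn is reduced (cathode) and Cr³⁺/Cr is oxidised (anode), so E°cell = (-0.17) − (-0.74) = +0.57 V.
Balancing electrons gives n = 6.
ΔG° = −nFE° = −(6)(96485)(+0.57) = -329,979 J = -330.0 kJ.

-330.0 kJ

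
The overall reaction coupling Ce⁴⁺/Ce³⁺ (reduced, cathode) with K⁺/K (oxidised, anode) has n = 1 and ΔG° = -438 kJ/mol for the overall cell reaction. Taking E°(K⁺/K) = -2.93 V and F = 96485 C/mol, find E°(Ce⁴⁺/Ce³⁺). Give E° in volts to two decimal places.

E°cell = −ΔG°/(nF) = −(-438×10³)/((1)(96485)) = +4.540 V.
Since Ce⁴⁺/Ce³⁺ is the cathode and K⁺/K the anode, E°cell = E°(Ce⁴⁺/Ce³⁺) − E°(K⁺/K).
So E°(Ce⁴⁺/Ce³⁺) = E°cell + E°(K⁺/K) = +4.540 + (-2.93) = +1.61 V.

+1.61 V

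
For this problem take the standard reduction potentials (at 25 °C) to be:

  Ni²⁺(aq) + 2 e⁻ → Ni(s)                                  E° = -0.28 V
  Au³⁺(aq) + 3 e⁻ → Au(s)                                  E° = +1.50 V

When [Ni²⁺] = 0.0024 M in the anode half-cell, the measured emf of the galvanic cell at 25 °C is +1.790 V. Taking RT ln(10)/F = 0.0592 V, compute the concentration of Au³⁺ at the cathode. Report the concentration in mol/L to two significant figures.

Au³⁺/Au is the cathode, Ni²⁺/Ni the anode: E°cell = +1.78 V, n = 6.
Overall reaction: 2 Au³⁺(aq) + 3 Ni(s) → 2 Au(s) + 3 Ni²⁺(aq); Q = [Ni²⁺]^3/[Au³⁺]^2.
From E = E° − (0.0592/n) log Q: log Q = (E° − E)·n/0.0592 = (+1.78 − (+1.790))·6/0.0592 = -1.0135.
So 2·log[Au³⁺] = 3·log(0.0024) − log Q = -7.8594 − (-1.0135) = -6.8459; log[Au³⁺] = -6.8459 / 2 = -3.4230; [Au³⁺] = 10^(-3.4230) ≈ 0.00038 M.

0.00038 M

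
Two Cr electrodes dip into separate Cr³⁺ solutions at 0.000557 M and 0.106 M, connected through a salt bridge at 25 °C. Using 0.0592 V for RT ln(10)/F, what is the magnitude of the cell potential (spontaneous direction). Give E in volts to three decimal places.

+0.045 V

For a concentration cell E°cell = 0. The 0.106 M side is the cathode (reduction is favoured where [Cr³⁺] is higher).
With n = 3, E = −(0.0592/3) log([Cr³⁺]ₐₙ/[Cr³⁺]꜀ₐₜ) = −(0.0592/3) log(0.000557/0.106) = −(0.0592/3)(-2.279) = +0.045 V.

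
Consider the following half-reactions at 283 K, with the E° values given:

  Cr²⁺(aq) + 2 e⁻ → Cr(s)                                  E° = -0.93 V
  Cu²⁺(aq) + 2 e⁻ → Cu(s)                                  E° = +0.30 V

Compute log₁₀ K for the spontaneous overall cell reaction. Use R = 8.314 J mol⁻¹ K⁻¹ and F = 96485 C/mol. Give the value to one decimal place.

Cathode: Cu²⁺/Cu; anode: Cr²⁺/Cr. E°cell = (+0.30) − (-0.93) = +1.23 V, with n = 2.
ΔG° = −nFE° = −RT ln K, so ln K = nFE°/(RT) = (2)(96485)(+1.23) / ((8.314)(283)) = 100.878.
log₁₀ K = 100.878 / ln 10 = 43.8.

43.8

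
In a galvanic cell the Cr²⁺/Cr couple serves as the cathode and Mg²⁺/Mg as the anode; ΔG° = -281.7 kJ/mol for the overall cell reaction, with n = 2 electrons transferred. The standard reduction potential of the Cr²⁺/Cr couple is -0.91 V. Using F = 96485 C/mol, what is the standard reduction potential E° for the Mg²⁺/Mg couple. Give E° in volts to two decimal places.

E°cell = −ΔG°/(nF) = −(-281.7×10³)/((2)(96485)) = +1.460 V.
Since Cr²⁺/Cr is the cathode and Mg²⁺/Mg the anode, E°cell = E°(Cr²⁺/Cr) − E°(Mg²⁺/Mg).
So E°(Mg²⁺/Mg) = E°(Cr²⁺/Cr) − E°cell = (-0.91) − (+1.460) = -2.37 V.

-2.37 V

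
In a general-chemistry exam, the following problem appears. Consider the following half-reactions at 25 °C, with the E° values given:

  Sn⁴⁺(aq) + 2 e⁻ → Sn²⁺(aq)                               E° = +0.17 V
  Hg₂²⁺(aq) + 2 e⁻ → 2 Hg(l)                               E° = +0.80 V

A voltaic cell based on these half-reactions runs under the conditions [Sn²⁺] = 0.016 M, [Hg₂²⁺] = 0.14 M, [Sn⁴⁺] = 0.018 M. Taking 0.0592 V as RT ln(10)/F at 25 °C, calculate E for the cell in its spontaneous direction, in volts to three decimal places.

+0.603 V

Hg₂²⁺/Hg is the cathode (higher E°), Sn⁴⁺/Sn²⁺ the anode: E°cell = +0.80 − (+0.17) = +0.63 V, n = 2.
Overall: Hg₂²⁺(aq) + Sn²⁺(aq) → 2 Hg(l) + Sn⁴⁺(aq)
Q = [Sn⁴⁺] / ([Hg₂²⁺]·[Sn²⁺]); log Q = 0.905.
E = E° − (0.0592/n) log Q = +0.63 − (0.0592/2)(0.905) = +0.603 V.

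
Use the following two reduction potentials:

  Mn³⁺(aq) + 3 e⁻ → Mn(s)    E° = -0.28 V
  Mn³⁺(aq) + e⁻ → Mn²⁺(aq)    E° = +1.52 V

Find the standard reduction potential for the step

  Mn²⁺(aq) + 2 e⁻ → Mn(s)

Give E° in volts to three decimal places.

Sequential free energies add, so n₃E°₃ = n₁E°₁ + n₂E°₂.
With n₃ = 3, and the known step contributing 1×(+1.52) V, the unknown satisfies 2·E° = 3×(-0.28) − 1×(+1.52) = -2.360.
E° = -2.360 / 2 = -1.180 V.

-1.180 V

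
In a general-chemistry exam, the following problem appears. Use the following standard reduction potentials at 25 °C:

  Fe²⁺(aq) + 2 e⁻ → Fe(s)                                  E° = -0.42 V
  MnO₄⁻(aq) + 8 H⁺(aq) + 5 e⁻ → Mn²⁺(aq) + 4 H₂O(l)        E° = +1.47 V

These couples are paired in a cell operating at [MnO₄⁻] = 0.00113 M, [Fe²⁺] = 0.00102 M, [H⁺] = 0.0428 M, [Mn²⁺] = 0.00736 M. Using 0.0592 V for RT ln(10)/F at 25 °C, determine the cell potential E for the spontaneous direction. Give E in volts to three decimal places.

+1.839 V

MnO₄⁻/Mn²⁺ is the cathode (higher E°), Fe²⁺/Fe the anode: E°cell = +1.47 − (-0.42) = +1.89 V, n = 10.
Overall: 2 MnO₄⁻(aq) + 16 H⁺(aq) + 5 Fe(s) → 2 Mn²⁺(aq) + 8 H₂O(l) + 5 Fe²⁺(aq)
Q = [Mn²⁺]^2·[Fe²⁺]^5 / ([MnO₄⁻]^2·[H⁺]^16); log Q = 8.567.
E = E° − (0.0592/n) log Q = +1.89 − (0.0592/10)(8.567) = +1.839 V.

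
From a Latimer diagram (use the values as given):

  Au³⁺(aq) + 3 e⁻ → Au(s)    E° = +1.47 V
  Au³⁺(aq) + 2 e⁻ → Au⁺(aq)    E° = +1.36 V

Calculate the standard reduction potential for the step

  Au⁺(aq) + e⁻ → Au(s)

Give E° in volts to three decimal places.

+1.690 V

Sequential free energies add, so n₃E°₃ = n₁E°₁ + n₂E°₂.
With n₃ = 3, and the known step contributing 2×(+1.36) V, the unknown satisfies 1·E° = 3×(+1.47) − 2×(+1.36) = +1.690.
E° = +1.690 / 1 = +1.690 V.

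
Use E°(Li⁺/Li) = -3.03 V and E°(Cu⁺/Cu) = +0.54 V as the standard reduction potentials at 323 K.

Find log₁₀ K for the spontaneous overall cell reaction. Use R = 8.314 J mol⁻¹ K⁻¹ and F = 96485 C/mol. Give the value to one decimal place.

55.7

Cathode: Cu⁺/Cu; anode: Li⁺/Li. E°cell = (+0.54) − (-3.03) = +3.57 V, with n = 1.
ΔG° = −nFE° = −RT ln K, so ln K = nFE°/(RT) = (1)(96485)(+3.57) / ((8.314)(323)) = 128.267.
log₁₀ K = 128.267 / ln 10 = 55.7.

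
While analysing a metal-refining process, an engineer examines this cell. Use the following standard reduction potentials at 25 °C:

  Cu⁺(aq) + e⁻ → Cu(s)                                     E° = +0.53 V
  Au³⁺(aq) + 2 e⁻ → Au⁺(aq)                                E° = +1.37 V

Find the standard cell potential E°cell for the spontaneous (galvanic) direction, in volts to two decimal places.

+0.84 V

The Au³⁺/Au⁺ couple has the higher reduction potential, so it is the cathode; Cu⁺/Cu is oxidised at the anode.
E°cell = E°(cathode) − E°(anode) = (+1.37) − (+0.53) = +0.84 V.
Since E°cell > 0, the reaction is spontaneous under standard conditions.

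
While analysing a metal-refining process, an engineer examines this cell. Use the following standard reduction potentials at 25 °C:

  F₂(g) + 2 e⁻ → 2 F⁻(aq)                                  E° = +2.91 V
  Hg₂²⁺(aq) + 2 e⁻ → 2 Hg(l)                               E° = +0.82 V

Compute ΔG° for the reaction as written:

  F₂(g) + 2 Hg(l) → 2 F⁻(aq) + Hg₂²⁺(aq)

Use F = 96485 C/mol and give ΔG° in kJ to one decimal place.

As written, F₂/F⁻ is reduced (cathode) and Hg₂²⁺/Hg is oxidised (anode), so E°cell = (+2.91) − (+0.82) = +2.09 V.
Balancing electrons gives n = 2.
ΔG° = −nFE° = −(2)(96485)(+2.09) = -403,307 J = -403.3 kJ.

-403.3 kJ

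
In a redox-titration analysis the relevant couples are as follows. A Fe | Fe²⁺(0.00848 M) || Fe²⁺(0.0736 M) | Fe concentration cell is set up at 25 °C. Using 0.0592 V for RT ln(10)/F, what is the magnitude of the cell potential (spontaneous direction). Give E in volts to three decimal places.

+0.028 V

For a concentration cell E°cell = 0. The 0.0736 M side is the cathode (reduction is favoured where [Fe²⁺] is higher).
With n = 2, E = −(0.0592/2) log([Fe²⁺]ₐₙ/[Fe²⁺]꜀ₐₜ) = −(0.0592/2) log(0.00848/0.0736) = −(0.0592/2)(-0.938) = +0.028 V.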